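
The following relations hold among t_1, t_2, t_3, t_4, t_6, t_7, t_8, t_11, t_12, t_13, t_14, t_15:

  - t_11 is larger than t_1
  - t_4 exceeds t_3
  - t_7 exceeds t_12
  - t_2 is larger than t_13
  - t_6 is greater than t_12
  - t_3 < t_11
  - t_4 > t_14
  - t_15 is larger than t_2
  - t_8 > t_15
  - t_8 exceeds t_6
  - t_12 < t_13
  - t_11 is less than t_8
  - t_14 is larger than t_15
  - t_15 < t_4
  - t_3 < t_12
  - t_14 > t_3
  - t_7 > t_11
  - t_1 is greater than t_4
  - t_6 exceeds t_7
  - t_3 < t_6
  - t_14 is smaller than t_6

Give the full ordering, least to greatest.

t_3 < t_12 < t_13 < t_2 < t_15 < t_14 < t_4 < t_1 < t_11 < t_7 < t_6 < t_8

Nothing is placed below t_3, so it is least; from there t_3 < t_12; t_12 < t_13; t_13 < t_2; t_2 < t_15; t_15 < t_14; t_14 < t_4; t_4 < t_1; t_1 < t_11; t_11 < t_7; t_7 < t_6; t_6 < t_8, each given directly.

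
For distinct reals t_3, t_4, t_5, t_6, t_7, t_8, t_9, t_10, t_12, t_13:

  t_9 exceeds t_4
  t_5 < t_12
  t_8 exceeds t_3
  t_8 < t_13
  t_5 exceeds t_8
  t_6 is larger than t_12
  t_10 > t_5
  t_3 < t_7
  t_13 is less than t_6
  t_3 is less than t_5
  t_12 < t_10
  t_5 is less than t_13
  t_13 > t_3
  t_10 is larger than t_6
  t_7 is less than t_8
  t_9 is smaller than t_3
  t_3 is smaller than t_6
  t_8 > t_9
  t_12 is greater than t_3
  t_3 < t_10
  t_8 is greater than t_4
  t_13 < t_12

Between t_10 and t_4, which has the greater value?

Following the relations from t_4: t_4 < t_9 < t_3 < t_7 < t_8 < t_5 < t_13 < t_12 < t_6 < t_10.
So t_4 < t_10; t_10 is the larger of the two.

t_10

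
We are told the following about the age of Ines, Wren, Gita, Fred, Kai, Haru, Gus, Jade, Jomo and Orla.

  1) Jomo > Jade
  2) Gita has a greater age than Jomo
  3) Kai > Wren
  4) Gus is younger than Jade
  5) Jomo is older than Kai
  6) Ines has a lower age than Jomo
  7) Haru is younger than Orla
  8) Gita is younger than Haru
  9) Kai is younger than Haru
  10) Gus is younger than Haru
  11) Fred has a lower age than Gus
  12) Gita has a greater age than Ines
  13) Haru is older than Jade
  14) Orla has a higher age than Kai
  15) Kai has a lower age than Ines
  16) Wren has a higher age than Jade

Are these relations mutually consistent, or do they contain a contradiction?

consistent

The single ordering Fred < Gus < Jade < Wren < Kai < Ines < Jomo < Gita < Haru < Orla satisfies every listed relation, so no contradiction arises.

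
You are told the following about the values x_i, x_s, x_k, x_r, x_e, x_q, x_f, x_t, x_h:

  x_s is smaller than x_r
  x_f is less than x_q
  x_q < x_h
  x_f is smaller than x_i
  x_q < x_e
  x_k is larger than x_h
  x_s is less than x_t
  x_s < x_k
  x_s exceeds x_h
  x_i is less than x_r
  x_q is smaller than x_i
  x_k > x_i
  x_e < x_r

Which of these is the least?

x_f

Chaining upward from x_f: directly above it, x_q, x_i; then x_h, x_e, x_r, x_k; then x_s; then x_t.
That covers every other element, and nothing is given below x_f, so x_f is the least.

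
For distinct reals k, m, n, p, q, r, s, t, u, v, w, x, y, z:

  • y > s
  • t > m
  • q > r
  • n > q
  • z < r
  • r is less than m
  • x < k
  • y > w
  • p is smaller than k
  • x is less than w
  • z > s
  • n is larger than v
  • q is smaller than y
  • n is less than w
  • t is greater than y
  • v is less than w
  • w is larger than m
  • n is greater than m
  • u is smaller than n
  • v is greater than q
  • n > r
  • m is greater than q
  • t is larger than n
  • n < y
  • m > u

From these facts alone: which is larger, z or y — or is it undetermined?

z < r and r < q give z < q.
Then q < m extends the chain to m.
Then m < n extends the chain to n.
With n < w: z < r < q < m < n < w.
With w < y: z < r < q < m < n < w < y.
So y is larger.

y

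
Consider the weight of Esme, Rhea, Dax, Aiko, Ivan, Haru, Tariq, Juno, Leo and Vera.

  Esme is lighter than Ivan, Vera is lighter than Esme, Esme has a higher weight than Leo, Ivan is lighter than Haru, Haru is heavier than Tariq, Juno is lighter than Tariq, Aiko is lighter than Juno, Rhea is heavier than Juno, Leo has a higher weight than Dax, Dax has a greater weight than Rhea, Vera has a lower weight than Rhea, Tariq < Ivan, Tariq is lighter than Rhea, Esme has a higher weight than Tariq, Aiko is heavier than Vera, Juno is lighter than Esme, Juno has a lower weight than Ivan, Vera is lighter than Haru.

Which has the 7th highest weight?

Tariq

The consecutive relations fix a unique order: Vera < Aiko < Juno < Tariq < Rhea < Dax < Leo < Esme < Ivan < Haru.
The 7th largest is Tariq.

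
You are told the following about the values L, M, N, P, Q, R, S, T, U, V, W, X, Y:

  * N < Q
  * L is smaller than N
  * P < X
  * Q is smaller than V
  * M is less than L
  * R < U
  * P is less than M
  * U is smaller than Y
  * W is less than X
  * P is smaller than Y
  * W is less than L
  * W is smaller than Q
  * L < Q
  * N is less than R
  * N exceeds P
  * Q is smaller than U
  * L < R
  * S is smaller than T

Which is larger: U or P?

U

P < M and M < L give P < L.
With L < N: P < M < L < N.
With N < Q: P < M < L < N < Q.
With Q < U: P < M < L < N < Q < U.
So P < U; U is the larger of the two.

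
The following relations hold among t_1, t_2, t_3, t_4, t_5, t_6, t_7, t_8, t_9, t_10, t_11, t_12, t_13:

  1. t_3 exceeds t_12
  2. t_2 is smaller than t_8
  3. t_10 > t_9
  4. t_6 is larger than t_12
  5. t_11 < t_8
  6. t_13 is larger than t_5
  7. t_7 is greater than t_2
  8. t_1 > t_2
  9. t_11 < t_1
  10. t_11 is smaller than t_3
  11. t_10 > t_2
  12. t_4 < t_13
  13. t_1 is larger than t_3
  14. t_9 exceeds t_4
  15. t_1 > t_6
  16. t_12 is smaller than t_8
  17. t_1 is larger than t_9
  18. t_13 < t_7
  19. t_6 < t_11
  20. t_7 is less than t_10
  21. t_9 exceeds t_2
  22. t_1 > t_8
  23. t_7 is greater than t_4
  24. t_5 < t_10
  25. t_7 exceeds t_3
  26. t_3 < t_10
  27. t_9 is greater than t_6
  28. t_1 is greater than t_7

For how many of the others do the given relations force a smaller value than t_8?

Directly below t_8: t_12, t_11, t_2.
One step further: t_6 (4 so far).
Nothing else is reachable below t_8; 4 in all.

4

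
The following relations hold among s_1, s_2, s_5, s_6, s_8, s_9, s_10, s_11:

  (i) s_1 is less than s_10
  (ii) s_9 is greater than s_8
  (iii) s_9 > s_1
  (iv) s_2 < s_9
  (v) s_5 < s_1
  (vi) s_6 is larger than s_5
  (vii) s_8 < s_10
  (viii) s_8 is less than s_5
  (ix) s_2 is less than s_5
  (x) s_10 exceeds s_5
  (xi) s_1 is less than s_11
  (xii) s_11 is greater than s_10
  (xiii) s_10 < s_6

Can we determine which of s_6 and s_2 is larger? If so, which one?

s_6

s_2 < s_5 and s_5 < s_1 give s_2 < s_1.
With s_1 < s_10: s_2 < s_5 < s_1 < s_10.
With s_10 < s_6: s_2 < s_5 < s_1 < s_10 < s_6.
So s_6 is larger.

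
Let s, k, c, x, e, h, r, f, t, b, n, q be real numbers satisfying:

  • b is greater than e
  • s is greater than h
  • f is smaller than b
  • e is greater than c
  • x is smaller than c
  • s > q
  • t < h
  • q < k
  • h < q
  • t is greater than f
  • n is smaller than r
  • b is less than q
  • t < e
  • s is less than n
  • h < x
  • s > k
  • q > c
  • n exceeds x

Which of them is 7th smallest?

b

The consecutive relations fix a unique order: f < t < h < x < c < e < b < q < k < s < n < r.
Counting 7 from the smallest end gives b.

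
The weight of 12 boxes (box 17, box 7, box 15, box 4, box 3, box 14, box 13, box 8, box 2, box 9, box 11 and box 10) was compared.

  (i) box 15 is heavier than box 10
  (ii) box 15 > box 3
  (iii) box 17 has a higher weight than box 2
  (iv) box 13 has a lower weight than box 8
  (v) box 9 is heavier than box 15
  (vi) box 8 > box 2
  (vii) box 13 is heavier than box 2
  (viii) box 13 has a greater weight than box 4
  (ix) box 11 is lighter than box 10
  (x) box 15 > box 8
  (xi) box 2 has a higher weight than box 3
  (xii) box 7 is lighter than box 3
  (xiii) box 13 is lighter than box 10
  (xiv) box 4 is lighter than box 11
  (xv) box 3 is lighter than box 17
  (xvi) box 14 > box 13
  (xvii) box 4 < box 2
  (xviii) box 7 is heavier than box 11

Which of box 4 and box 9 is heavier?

box 9

Following the relations from box 4: box 4 < box 11 < box 7 < box 3 < box 2 < box 13 < box 10 < box 15 < box 9.
So box 4 < box 9; box 9 is the heavier of the two.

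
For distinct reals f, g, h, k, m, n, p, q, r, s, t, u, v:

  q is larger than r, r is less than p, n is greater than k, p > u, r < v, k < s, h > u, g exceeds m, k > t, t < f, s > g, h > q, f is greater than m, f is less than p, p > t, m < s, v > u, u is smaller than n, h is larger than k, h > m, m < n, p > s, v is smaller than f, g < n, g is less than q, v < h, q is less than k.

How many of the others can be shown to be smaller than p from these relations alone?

From p the given relations immediately reach u, t, r, f, s.
From those, m, g, v, k — 9 in total.
From those, q — 10 in total.
Nothing else is reachable below p; 10 in all.

10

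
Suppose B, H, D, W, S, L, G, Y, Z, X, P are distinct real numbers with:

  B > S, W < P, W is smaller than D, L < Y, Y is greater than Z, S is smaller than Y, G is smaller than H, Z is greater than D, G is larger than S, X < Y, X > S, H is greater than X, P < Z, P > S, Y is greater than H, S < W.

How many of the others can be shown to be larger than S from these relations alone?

9

From S the given relations immediately reach W, X, P, G, Y, B.
From those, D, Z, H — 9 in total.
No other element is forced above S by the given relations, so the count is 9.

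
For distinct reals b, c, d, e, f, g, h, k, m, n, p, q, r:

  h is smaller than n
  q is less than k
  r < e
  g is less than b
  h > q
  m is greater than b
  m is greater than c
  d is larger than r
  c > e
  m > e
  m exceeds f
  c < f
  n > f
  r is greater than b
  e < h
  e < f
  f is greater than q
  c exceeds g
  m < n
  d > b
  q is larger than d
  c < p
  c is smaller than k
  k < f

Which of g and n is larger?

g < b and b < r give g < r.
Then r < e extends the chain to e.
With e < c: g < b < r < e < c.
With c < k: g < b < r < e < c < k.
Then k < f extends the chain to f.
With f < m: g < b < r < e < c < k < f < m.
With m < n: g < b < r < e < c < k < f < m < n.
So g < n; n is the larger of the two.

n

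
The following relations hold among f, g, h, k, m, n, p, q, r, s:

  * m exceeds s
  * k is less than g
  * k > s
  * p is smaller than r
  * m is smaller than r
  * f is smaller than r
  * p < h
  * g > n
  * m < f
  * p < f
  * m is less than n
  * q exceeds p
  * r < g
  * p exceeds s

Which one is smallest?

s

p is not least since s < p; m is not least since s < m; n is not least since m < n; q is not least since p < q; f is not least since p < f; k is not least since s < k; r is not least since m < r; g is not least since n < g; h is not least since p < h.
Only s has nothing below it, so s is the smallest.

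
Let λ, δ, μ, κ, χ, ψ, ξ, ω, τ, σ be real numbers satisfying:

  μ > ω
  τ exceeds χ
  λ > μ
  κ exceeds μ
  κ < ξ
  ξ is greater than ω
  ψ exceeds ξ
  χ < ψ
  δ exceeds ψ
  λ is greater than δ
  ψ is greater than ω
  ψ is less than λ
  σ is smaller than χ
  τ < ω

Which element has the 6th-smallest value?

κ

Chaining the given pairs: σ < χ < τ < ω < μ < κ < ξ < ψ < δ < λ.
The 6th smallest is κ.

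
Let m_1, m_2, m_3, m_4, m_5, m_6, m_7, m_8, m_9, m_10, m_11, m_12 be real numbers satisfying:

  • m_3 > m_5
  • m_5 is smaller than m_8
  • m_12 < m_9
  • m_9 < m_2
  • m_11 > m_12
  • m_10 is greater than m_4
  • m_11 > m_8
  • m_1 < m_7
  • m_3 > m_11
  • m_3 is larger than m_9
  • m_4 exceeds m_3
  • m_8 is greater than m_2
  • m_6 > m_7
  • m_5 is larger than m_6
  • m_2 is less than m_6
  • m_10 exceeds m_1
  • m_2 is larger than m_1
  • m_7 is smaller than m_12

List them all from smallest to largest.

Each adjacent pair is fixed by a given relation: m_1 < m_7; m_7 < m_12; m_12 < m_9; m_9 < m_2; m_2 < m_6; m_6 < m_5; m_5 < m_8; m_8 < m_11; m_11 < m_3; m_3 < m_4; m_4 < m_10. Chaining them end to end gives the full order.

m_1 < m_7 < m_12 < m_9 < m_2 < m_6 < m_5 < m_8 < m_11 < m_3 < m_4 < m_10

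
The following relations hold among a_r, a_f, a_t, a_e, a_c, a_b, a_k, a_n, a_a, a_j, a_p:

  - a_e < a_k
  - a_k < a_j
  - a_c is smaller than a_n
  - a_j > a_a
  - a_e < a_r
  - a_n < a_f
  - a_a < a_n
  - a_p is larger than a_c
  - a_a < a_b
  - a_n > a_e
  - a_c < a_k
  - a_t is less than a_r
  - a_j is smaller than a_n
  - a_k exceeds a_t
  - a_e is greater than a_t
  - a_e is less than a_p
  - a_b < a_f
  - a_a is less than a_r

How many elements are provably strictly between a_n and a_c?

2

The relations place a_c below a_n. An element lies strictly between them when it is forced above a_c and also forced below a_n.
Above a_c: {a_k, a_j, a_p, a_f}. Below a_n: {a_t, a_e, a_a, a_k, a_j}.
Intersection: {a_k, a_j} — 2.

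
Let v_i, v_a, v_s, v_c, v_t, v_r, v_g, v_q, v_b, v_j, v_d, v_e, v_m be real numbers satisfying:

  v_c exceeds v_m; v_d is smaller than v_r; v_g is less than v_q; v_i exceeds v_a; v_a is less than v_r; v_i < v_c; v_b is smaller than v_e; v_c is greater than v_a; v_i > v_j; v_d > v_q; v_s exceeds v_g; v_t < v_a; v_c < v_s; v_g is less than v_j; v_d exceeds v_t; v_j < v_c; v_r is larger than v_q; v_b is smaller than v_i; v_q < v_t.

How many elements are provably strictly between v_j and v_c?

1

The relations place v_j below v_c. An element lies strictly between them when it is forced above v_j and also forced below v_c.
Above v_j: {v_i, v_s}. Below v_c: {v_g, v_q, v_b, v_t, v_a, v_m, v_i}.
Intersection: {v_i} — 1.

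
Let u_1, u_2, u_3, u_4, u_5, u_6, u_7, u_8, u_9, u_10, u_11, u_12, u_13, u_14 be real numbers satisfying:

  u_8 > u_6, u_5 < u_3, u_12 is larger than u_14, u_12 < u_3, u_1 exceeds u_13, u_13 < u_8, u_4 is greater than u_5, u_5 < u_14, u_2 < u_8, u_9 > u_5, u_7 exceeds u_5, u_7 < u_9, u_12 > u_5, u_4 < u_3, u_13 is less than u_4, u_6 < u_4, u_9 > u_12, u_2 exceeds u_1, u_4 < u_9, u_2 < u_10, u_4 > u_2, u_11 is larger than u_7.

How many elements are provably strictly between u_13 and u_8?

The relations place u_13 below u_8. An element lies strictly between them when it is forced above u_13 and also forced below u_8.
Above u_13: {u_1, u_2, u_10, u_4, u_9, u_3}. Below u_8: {u_6, u_1, u_2}.
Intersection: {u_1, u_2} — 2.

2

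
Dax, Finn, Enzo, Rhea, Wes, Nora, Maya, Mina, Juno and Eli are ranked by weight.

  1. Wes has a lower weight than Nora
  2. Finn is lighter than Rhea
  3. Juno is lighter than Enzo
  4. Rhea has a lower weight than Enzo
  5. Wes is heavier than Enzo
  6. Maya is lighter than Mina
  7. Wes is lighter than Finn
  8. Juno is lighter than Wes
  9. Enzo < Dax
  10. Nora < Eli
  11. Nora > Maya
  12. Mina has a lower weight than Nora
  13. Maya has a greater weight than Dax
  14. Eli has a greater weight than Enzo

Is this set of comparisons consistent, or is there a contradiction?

Chaining the given relations yields Wes < Finn < Rhea < Enzo, so Wes < Enzo. But one relation states Enzo < Wes. These cannot both hold.

inconsistent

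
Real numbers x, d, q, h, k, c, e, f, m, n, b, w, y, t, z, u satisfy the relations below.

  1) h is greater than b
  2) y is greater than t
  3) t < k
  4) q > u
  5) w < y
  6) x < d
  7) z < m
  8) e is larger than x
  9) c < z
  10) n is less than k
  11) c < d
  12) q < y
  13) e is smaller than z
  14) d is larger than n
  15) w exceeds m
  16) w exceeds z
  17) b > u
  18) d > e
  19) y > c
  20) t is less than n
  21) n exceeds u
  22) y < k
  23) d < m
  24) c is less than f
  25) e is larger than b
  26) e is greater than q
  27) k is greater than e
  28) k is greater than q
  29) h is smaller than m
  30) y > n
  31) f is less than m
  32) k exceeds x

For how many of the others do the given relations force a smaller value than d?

8

The elements the relations force below d are u, c, b, t, x, n, q, e — no chain reaches any other.
That is 8.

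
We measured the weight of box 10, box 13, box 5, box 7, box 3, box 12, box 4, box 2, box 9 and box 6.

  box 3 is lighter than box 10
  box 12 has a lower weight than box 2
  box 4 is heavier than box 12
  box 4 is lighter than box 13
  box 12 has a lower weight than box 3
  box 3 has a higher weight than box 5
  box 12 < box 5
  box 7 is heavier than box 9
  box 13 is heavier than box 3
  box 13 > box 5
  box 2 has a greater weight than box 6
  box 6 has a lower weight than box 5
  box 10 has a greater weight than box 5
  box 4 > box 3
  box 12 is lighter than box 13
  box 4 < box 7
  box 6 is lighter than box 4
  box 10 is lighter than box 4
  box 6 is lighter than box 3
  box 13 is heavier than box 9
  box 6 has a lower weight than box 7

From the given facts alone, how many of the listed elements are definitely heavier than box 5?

5

Directly above box 5: box 3, box 10, box 13.
One step further: box 4 (4 so far).
One step further: box 7 (5 so far).
No other element is forced above box 5 by the given relations, so the count is 5.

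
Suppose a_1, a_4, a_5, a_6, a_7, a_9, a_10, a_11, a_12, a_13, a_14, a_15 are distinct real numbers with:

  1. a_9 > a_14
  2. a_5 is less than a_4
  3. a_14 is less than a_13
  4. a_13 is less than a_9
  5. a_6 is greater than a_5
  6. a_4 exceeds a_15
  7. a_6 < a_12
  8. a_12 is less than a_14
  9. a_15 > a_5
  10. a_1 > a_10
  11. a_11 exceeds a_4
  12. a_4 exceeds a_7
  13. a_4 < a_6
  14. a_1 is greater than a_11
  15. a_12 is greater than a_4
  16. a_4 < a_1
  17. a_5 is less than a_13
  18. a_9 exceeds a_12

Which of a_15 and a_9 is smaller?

a_15 < a_4 and a_4 < a_6 give a_15 < a_6.
With a_6 < a_12: a_15 < a_4 < a_6 < a_12.
With a_12 < a_14: a_15 < a_4 < a_6 < a_12 < a_14.
With a_14 < a_13: a_15 < a_4 < a_6 < a_12 < a_14 < a_13.
With a_13 < a_9: a_15 < a_4 < a_6 < a_12 < a_14 < a_13 < a_9.
So a_15 < a_9; a_15 is the smaller of the two.

a_15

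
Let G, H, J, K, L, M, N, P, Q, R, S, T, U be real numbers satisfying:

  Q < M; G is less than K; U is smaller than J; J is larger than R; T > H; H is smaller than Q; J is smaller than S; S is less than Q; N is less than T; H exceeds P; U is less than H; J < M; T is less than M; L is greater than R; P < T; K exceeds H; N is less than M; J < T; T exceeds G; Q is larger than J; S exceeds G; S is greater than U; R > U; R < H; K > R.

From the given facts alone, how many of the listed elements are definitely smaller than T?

7

Directly below T: P, N, H, G, J.
One step further: U, R (7 so far).
Nothing else is reachable below T; 7 in all.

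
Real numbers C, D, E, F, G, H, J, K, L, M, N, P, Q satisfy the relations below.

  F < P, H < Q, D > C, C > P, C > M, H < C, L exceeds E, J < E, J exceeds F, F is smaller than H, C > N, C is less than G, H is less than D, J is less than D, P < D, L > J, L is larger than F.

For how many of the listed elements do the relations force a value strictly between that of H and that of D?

1

The relations place H below D. An element lies strictly between them when it is forced above H and also forced below D.
Above H: {C, G, Q}. Below D: {F, J, N, M, P, C}.
Intersection: {C} — 1.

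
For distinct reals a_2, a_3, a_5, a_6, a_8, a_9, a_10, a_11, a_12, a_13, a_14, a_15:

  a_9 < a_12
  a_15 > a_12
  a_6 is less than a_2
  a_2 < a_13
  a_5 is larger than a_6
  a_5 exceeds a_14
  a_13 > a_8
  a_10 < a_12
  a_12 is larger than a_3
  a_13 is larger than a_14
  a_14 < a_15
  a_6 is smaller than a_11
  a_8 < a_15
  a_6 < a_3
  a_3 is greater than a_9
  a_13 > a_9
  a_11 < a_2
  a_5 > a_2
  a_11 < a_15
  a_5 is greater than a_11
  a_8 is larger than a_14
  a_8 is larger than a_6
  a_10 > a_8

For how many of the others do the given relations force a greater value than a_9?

4

From a_9 the given relations immediately reach a_3, a_13, a_12.
From those, a_15 — 4 in total.
Nothing else is reachable above a_9; 4 in all.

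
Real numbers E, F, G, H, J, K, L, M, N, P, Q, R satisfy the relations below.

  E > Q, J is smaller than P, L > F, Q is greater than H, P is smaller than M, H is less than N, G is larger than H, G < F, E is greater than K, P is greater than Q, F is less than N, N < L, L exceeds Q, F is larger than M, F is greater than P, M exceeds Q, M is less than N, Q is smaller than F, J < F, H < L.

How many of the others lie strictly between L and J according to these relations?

The relations place J below L. An element lies strictly between them when it is forced above J and also forced below L.
Above J: {P, M, F, N}. Below L: {H, G, Q, P, M, F, N}.
Intersection: {P, M, F, N} — 4.

4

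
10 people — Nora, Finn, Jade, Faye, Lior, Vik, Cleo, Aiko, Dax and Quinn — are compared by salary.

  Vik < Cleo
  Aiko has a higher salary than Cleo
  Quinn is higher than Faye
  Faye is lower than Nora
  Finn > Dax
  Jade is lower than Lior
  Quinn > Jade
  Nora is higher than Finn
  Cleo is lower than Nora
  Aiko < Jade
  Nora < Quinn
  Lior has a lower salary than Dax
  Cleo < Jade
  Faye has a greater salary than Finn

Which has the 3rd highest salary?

Chaining the given pairs: Vik < Cleo < Aiko < Jade < Lior < Dax < Finn < Faye < Nora < Quinn.
The 3rd largest is Faye.

Faye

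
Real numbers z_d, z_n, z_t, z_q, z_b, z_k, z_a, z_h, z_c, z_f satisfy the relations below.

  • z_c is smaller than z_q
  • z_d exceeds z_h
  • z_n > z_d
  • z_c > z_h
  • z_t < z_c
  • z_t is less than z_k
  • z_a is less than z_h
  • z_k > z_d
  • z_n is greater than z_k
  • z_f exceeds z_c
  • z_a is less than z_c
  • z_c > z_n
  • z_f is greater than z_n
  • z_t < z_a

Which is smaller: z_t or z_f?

Link the given pairs in sequence: z_t < z_a; z_a < z_h; z_h < z_d; z_d < z_k; z_k < z_n; z_n < z_f.
Chaining these gives z_t < z_a < z_h < z_d < z_k < z_n < z_f.
So z_t < z_f; z_t is the smaller of the two.

z_t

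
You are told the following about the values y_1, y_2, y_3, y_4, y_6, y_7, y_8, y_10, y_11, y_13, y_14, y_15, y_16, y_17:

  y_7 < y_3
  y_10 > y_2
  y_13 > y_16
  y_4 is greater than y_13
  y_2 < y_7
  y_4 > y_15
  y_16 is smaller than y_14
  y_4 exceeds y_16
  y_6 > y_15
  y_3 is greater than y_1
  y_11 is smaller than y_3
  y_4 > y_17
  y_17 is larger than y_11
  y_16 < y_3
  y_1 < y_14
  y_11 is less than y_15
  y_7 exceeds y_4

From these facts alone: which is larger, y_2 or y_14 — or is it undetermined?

Following every chain through y_2: above y_2 we get y_10, y_7, y_3.
y_14 is not reached, and no chain runs the other way from y_14 to y_2.
So the given relations leave the order of y_2 and y_14 undetermined.

undetermined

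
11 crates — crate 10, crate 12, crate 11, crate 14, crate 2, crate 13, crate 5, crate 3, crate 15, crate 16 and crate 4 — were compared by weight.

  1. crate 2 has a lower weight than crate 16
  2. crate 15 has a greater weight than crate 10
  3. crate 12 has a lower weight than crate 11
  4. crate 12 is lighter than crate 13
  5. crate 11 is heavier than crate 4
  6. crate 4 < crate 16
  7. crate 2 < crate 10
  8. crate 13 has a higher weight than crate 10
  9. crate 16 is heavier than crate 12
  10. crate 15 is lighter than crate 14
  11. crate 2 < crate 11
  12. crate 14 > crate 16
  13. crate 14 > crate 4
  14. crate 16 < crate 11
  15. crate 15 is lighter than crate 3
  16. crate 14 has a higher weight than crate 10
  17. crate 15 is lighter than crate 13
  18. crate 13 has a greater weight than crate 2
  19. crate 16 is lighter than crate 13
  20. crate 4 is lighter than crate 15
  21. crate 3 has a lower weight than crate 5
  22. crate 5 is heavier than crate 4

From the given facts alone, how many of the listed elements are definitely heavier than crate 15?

4

The elements the relations force above crate 15 are crate 3, crate 13, crate 5, crate 14 — no chain reaches any other.
That is 4.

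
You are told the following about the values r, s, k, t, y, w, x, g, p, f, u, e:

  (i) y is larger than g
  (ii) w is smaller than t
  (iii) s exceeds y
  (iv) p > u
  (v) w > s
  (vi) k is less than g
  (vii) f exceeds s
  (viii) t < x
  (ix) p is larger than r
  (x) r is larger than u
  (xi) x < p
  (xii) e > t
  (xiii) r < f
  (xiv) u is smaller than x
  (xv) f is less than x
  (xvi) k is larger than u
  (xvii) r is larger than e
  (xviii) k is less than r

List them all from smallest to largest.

The consecutive links are each given: u < k; k < g; g < y; y < s; s < w; w < t; t < e; e < r; r < f; f < x; x < p.

u < k < g < y < s < w < t < e < r < f < x < p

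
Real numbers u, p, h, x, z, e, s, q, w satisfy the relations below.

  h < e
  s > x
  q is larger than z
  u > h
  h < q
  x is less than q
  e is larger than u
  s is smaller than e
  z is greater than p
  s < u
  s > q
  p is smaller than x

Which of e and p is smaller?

p

Following the relations from p: p < x < q < s < u < e.
So p < e; p is the smaller of the two.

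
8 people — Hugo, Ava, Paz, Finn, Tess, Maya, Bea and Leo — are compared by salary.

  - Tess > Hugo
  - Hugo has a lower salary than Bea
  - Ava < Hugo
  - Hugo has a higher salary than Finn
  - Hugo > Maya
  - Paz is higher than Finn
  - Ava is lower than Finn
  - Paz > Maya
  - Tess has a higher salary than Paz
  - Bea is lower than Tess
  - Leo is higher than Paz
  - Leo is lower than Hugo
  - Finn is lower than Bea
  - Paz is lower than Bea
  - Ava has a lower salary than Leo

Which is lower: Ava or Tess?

Ava

Ava < Finn < Paz < Leo < Hugo < Tess, by transitivity through Finn, Paz, Leo, Hugo.
So Ava < Tess; Ava is the lower of the two.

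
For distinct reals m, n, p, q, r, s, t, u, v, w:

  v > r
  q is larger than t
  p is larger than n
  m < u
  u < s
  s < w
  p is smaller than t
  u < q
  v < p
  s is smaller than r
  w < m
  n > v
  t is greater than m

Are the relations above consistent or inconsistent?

inconsistent

We have s < w stated directly, yet also w < m < u < s by chaining the others — so w < s. Contradiction.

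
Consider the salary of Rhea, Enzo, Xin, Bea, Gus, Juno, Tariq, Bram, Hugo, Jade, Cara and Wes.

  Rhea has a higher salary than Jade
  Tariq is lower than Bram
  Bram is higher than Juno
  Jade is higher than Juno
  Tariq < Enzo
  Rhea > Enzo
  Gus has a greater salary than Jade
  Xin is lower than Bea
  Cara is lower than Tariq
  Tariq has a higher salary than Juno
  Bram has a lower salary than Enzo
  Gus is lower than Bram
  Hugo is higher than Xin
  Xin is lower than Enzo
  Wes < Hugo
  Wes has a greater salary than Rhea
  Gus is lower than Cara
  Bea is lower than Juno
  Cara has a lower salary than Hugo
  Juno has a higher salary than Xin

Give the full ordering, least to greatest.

Xin < Bea < Juno < Jade < Gus < Cara < Tariq < Bram < Enzo < Rhea < Wes < Hugo

Each adjacent pair is fixed by a given relation: Xin < Bea; Bea < Juno; Juno < Jade; Jade < Gus; Gus < Cara; Cara < Tariq; Tariq < Bram; Bram < Enzo; Enzo < Rhea; Rhea < Wes; Wes < Hugo. Chaining them end to end gives the full order.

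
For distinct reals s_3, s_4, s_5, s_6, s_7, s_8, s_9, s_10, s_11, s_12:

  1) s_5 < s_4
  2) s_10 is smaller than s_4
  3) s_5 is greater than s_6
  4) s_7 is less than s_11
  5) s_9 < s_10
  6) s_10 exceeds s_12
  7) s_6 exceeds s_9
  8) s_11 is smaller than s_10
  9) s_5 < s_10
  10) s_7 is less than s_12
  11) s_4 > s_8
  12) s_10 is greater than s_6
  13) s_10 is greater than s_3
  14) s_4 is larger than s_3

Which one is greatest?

Chaining downward from s_4: directly below it, s_3, s_5, s_10, s_8; then s_9, s_6, s_12, s_11; then s_7.
That covers every other element, and nothing is given above s_4, so s_4 is the greatest.

s_4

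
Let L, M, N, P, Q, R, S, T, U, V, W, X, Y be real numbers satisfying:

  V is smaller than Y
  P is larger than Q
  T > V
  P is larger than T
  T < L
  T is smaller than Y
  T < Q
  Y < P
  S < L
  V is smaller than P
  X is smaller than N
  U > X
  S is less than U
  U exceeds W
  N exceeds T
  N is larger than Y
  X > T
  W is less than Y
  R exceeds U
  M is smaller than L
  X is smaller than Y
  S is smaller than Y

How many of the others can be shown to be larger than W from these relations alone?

The elements the relations force above W are U, Y, N, R, P — no chain reaches any other.
That is 5.

5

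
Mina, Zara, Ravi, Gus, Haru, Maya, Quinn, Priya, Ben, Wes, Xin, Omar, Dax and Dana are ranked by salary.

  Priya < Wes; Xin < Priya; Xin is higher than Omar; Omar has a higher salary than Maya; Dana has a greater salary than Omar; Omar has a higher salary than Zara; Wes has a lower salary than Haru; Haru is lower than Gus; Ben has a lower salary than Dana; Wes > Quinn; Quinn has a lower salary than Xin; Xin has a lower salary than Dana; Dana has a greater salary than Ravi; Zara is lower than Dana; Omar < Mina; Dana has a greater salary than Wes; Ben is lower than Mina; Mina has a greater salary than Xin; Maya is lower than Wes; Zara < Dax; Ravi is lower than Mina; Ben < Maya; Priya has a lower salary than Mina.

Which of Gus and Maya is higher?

Gus

Following the relations from Maya: Maya < Omar < Xin < Priya < Wes < Haru < Gus.
So Maya < Gus; Gus is the higher of the two.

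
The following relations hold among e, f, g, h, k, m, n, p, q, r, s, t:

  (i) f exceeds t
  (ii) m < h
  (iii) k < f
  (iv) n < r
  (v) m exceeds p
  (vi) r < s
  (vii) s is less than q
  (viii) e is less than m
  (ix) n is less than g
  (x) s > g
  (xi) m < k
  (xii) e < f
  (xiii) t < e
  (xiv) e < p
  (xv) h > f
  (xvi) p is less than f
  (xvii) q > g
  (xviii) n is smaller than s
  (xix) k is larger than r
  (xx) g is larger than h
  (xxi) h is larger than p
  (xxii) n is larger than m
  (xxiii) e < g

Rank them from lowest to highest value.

Each adjacent pair is fixed by a given relation: t < e; e < p; p < m; m < n; n < r; r < k; k < f; f < h; h < g; g < s; s < q. Chaining them end to end gives the full order.

t < e < p < m < n < r < k < f < h < g < s < q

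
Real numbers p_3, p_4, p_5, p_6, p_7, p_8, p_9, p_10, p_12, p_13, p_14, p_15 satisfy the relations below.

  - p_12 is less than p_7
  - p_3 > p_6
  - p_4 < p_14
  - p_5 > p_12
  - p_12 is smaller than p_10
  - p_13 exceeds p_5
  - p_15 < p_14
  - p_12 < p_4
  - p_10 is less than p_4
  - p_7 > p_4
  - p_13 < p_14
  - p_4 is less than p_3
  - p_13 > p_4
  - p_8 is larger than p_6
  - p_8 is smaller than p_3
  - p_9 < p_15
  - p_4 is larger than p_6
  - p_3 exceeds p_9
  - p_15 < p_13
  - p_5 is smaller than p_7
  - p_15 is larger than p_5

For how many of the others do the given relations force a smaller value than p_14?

From p_14 the given relations immediately reach p_15, p_4, p_13.
From those, p_12, p_5, p_9, p_10, p_6 — 8 in total.
Nothing else is reachable below p_14; 8 in all.

8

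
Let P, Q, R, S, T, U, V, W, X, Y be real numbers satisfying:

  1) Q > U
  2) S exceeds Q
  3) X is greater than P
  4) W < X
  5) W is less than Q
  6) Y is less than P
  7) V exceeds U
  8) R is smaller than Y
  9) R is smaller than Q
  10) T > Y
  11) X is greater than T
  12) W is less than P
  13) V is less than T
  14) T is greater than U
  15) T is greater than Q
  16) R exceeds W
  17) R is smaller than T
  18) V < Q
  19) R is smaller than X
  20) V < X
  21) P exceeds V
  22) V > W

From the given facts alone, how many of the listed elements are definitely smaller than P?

5

The elements the relations force below P are U, W, R, V, Y — no chain reaches any other.
That is 5.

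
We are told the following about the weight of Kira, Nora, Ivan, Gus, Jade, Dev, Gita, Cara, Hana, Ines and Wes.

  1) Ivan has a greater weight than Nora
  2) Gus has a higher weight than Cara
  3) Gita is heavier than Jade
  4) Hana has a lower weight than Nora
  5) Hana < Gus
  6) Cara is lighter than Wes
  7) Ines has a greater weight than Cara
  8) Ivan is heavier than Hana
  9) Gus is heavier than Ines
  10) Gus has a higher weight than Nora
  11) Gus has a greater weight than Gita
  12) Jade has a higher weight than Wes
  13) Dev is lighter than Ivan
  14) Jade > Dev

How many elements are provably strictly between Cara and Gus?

Chaining upward from Cara reaches: Ines, Wes, Jade, Gita.
Chaining downward from Gus reaches: Hana, Ines, Dev, Wes, Nora, Jade, Gita.
Strictly between Cara and Gus are those in both lists: Ines, Wes, Jade, Gita — 4 elements.

4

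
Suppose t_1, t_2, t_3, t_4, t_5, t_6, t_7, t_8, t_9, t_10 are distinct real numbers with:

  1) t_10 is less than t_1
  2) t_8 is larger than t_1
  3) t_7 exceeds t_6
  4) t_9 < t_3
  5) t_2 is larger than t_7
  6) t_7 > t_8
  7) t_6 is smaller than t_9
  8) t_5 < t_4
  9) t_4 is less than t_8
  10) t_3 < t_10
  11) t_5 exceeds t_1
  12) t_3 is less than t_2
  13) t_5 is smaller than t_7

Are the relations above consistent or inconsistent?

Every relation is compatible with t_6 < t_9 < t_3 < t_10 < t_1 < t_5 < t_4 < t_8 < t_7 < t_2; the set is consistent.

consistent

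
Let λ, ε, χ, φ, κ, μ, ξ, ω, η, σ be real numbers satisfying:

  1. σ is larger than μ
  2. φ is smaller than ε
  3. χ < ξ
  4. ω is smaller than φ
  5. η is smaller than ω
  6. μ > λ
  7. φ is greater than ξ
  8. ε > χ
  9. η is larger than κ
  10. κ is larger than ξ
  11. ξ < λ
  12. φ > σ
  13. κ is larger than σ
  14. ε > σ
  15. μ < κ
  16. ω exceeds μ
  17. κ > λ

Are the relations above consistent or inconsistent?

Every relation is compatible with χ < ξ < λ < μ < σ < κ < η < ω < φ < ε; the set is consistent.

consistent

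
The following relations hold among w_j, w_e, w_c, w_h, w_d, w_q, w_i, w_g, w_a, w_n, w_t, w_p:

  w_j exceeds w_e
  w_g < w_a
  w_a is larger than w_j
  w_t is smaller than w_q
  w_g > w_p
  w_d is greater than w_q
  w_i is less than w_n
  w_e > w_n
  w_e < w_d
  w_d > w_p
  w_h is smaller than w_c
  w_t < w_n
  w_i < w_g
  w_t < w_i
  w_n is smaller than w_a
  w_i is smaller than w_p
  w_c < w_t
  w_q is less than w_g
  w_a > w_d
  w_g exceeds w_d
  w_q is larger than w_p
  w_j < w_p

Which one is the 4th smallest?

Chaining the given pairs: w_h < w_c < w_t < w_i < w_n < w_e < w_j < w_p < w_q < w_d < w_g < w_a.
The 4th smallest is w_i.

w_i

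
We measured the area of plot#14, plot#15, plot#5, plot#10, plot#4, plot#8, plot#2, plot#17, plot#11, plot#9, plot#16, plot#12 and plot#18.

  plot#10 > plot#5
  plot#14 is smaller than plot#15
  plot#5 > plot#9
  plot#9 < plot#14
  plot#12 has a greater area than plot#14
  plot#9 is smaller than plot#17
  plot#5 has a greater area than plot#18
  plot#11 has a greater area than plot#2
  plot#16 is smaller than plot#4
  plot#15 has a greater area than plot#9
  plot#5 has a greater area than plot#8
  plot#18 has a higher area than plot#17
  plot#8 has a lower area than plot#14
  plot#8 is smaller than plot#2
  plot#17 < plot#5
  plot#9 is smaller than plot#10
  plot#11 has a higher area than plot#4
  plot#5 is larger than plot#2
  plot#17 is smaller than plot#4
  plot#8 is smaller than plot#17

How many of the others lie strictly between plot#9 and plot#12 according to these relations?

1

The relations place plot#9 below plot#12. An element lies strictly between them when it is forced above plot#9 and also forced below plot#12.
Above plot#9: {plot#14, plot#17, plot#4, plot#18, plot#15, plot#5, plot#10, plot#11}. Below plot#12: {plot#8, plot#14}.
Intersection: {plot#14} — 1.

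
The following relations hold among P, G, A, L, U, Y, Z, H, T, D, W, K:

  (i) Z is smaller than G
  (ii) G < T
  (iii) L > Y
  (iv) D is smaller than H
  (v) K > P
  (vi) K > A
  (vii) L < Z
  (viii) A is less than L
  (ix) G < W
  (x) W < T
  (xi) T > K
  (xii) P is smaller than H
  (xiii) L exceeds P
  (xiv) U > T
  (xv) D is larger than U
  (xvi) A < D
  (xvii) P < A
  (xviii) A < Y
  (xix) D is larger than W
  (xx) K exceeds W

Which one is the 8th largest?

The consecutive relations fix a unique order: P < A < Y < L < Z < G < W < K < T < U < D < H.
Counting 8 from the largest end gives Z.

Z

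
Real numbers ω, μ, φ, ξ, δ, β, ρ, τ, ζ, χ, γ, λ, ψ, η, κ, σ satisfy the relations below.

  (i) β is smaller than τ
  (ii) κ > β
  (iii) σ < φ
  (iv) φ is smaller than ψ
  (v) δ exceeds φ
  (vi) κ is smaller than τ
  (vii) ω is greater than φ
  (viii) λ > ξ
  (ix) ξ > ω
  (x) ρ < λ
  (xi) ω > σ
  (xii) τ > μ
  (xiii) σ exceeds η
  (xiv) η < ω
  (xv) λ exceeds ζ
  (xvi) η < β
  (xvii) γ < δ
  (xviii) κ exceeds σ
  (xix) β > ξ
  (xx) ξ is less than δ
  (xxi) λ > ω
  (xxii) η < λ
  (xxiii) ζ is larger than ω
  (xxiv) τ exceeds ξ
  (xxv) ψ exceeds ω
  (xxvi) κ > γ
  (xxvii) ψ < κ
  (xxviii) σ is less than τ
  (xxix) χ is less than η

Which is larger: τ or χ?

Following the relations from χ: χ < η < σ < φ < ω < ξ < β < κ < τ.
So χ < τ; τ is the larger of the two.

τ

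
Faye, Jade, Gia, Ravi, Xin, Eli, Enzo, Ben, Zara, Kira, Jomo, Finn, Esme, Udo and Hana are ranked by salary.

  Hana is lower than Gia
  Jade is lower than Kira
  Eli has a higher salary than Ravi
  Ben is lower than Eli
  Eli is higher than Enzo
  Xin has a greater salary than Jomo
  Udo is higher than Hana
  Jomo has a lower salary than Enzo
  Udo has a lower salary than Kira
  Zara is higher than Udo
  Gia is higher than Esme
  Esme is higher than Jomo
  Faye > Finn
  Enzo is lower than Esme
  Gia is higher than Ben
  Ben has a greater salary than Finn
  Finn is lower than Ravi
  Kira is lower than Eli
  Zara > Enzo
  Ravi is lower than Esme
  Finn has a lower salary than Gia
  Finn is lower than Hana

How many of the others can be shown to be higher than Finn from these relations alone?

10

Directly above Finn: Faye, Hana, Ravi, Ben, Gia.
One step further: Udo, Esme, Eli (8 so far).
One step further: Kira, Zara (10 so far).
Nothing else is reachable above Finn; 10 in all.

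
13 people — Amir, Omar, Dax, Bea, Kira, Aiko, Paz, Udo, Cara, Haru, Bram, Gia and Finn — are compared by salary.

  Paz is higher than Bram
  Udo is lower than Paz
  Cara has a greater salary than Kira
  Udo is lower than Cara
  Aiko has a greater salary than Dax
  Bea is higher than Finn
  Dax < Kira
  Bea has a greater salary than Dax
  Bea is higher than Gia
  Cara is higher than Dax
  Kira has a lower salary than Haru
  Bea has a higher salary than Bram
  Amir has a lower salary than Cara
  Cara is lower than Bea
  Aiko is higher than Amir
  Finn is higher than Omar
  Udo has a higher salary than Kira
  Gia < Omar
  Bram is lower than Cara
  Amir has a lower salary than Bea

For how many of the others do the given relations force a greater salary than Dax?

7

The elements the relations force above Dax are Kira, Haru, Udo, Paz, Cara, Bea, Aiko — no chain reaches any other.
That is 7.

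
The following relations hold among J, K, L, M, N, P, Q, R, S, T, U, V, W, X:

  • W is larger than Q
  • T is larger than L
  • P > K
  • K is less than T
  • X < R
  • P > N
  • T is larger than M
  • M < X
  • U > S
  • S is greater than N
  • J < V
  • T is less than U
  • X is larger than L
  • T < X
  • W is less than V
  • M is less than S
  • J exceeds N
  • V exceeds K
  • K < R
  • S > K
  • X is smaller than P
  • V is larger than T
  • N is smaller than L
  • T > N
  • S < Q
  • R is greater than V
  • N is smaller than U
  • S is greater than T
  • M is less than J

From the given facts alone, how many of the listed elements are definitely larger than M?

From M the given relations immediately reach T, S, X, J.
From those, U, Q, P, V, R — 9 in total.
From those, W — 10 in total.
Nothing else is reachable above M; 10 in all.

10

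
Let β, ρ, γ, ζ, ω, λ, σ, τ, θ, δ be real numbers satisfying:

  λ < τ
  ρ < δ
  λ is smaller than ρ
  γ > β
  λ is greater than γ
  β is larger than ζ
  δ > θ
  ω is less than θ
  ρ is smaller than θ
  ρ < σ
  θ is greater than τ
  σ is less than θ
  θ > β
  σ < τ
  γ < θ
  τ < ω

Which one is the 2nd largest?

θ

The consecutive relations fix a unique order: ζ < β < γ < λ < ρ < σ < τ < ω < θ < δ.
The 2nd largest is θ.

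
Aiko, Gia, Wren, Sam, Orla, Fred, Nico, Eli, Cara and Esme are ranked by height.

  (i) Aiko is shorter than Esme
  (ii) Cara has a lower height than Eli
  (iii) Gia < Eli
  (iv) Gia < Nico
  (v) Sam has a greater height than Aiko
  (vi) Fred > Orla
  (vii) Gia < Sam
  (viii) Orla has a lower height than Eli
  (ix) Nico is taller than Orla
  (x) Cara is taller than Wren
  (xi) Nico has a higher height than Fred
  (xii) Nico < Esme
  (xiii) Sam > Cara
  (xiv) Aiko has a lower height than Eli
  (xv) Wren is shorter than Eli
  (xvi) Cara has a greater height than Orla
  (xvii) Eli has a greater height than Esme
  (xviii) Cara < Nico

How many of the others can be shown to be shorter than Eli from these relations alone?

8

The elements the relations force below Eli are Orla, Fred, Aiko, Gia, Wren, Cara, Nico, Esme — no chain reaches any other.
That is 8.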